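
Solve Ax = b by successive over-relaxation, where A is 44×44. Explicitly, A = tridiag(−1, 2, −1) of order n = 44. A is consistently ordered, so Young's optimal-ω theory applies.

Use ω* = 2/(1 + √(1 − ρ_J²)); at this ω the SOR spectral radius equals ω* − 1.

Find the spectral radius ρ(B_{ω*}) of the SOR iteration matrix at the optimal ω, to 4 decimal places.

spectrum of D⁻¹(L+U) = {cos(kπ/45) : 1≤k≤44}; ρ_J = cos(π/45) = 0.9976.
root = sin(π/45) = 0.06976  (since 1−cos² = sin²).
[ω*] 2 ÷ (1 + 0.06976) = 2 ÷ 1.06976 = 1.8696.
Hence ρ(B_{ω*}) = 1.8696 − 1 = 0.8696.

ρ_SOR = 0.8696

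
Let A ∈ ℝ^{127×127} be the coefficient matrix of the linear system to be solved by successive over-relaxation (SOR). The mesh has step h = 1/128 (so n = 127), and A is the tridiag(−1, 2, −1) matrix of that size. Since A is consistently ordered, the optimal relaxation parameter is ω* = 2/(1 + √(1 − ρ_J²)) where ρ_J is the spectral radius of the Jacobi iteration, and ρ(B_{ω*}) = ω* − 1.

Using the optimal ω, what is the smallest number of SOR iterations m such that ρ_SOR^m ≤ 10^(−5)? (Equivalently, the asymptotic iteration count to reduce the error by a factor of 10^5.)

m = 235

n=127: λ(B_J) = 1 − λ(A)/2 = cos(kπ/128); k=1 gives ρ_J = 0.9996988.
√(1−ρ_J²) = |sin(π/128)| = 0.0245412
Young: ω* = 2/(1+√(1−ρ_J²)) = 2/(1+0.0245412) = 2/1.0245412 = 1.9520933.
[ρ_SOR] ω* − 1 = 0.9520933.
(0.9520933)^m ≤ 10^{−5}  ⇒  m·ln(0.9520933) ≤ −5·ln10  ⇒  m ≥ 234.516  ⇒  m = 235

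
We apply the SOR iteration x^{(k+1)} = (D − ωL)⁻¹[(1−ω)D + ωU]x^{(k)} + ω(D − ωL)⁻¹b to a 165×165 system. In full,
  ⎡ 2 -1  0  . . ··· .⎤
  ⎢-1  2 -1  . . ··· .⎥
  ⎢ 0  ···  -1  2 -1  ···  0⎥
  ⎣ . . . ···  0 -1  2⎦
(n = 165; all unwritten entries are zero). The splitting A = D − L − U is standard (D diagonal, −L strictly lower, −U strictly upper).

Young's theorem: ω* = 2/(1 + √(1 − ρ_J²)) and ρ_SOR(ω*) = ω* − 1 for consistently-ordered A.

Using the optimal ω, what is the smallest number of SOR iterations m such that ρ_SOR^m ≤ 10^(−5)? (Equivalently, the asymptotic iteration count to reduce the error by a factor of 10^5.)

n=165: λ(B_J) = 1 − λ(A)/2 = cos(kπ/166); k=1 gives ρ_J = 0.9998209.
√(1−ρ_J²) = |sin(π/166)| = 0.0189241
Young: ω* = 2/(1+√(1−ρ_J²)) = 2/(1+0.0189241) = 2/1.0189241 = 1.9628547.
Hence ρ(B_{ω*}) = 1.9628547 − 1 = 0.9628547.
5·ln10 = 11.5129; −ln(0.9628547) = 0.0378528; m = ⌈11.5129/0.0378528⌉ = ⌈304.149⌉ = 305.

m = 305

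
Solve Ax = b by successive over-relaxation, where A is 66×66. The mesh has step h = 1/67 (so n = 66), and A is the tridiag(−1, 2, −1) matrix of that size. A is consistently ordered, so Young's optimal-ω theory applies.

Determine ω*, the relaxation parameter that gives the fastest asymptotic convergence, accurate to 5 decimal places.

ω* = 1.91045

spectrum of D⁻¹(L+U) = {cos(kπ/67) : 1≤k≤66}; ρ_J = cos(π/67) = 0.99890.
1 − cos²(π/67) = sin²(π/67) ⇒ √(1−ρ_J²) = sin(π/67) = 0.046872.
Then 2/(1+√(1−ρ_J²)) = 2/(1+0.046872); ω* = 2/1.046872 = 1.91045.
and ρ(B_{ω*}) = 1.91045 − 1 = 0.91045.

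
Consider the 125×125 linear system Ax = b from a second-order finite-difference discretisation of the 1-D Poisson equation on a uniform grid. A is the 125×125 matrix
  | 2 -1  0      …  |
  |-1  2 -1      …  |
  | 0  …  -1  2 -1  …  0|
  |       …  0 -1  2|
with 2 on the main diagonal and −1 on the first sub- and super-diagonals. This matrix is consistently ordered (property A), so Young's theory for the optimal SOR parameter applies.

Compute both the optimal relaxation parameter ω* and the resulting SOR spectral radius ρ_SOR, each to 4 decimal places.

ρ_J = max_k |cos(kπ/126)| = cos(π/126) = 0.9997
√(1−ρ_J²) simplifies to sin(π/126) = 0.02493.
Then 2/(1+√(1−ρ_J²)) = 2/(1+0.02493); ω* = 2/1.02493 = 1.9514.
[ρ_SOR] ω* − 1 = 0.9514.

ω* = 1.9514, ρ_SOR = 0.9514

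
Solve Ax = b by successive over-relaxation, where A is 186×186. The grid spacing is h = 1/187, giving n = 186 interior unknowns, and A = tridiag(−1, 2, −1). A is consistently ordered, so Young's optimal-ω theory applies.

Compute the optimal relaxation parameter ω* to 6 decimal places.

ω* = 1.966957

B_J for the 186×186 system has eigenvalues cos(kπ/187); ρ_J = cos(π/187) = 0.999859.
√(1−ρ_J²) simplifies to sin(π/187) = 0.0167992.
ω* = 2/(1+0.0167992) = 1.966957
ρ(B_{ω*}) = ω*−1 = 0.966957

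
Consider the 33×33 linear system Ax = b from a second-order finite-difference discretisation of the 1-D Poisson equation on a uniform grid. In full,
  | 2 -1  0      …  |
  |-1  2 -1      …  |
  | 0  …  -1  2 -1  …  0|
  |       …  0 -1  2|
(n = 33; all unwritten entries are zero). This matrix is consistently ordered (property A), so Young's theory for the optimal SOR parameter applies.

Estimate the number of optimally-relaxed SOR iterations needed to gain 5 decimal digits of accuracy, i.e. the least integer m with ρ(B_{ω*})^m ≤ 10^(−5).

ρ_J = max_k |cos(kπ/34)| = cos(π/34) = 0.9957342
1 − cos²(π/34) = sin²(π/34) ⇒ √(1−ρ_J²) = sin(π/34) = 0.0922684.
So ω* = 2/1.0922684 = 1.8310518 (Young).
[ρ_SOR] ω* − 1 = 0.8310518.
5·ln10 = 11.5129; −ln(0.8310518) = 0.185063; m = ⌈11.5129/0.185063⌉ = ⌈62.211⌉ = 63.

m = 63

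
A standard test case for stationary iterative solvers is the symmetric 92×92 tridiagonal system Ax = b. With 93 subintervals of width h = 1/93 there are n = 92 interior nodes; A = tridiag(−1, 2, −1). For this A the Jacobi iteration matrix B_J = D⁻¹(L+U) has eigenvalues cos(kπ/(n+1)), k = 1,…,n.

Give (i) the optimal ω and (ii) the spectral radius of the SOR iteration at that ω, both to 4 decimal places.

ω* = 1.9347, ρ_SOR = 0.9347

½·tridiag(1,0,1) at n=92: λ_k = cos(kπ/93); max |λ| at k=1 ⇒ ρ_J = cos(π/93) ≈ 0.9994.
√(1−ρ_J²) simplifies to sin(π/93) = 0.03377.
[ω*] 2 ÷ (1 + 0.03377) = 2 ÷ 1.03377 = 1.9347.
Hence ρ(B_{ω*}) = 1.9347 − 1 = 0.9347.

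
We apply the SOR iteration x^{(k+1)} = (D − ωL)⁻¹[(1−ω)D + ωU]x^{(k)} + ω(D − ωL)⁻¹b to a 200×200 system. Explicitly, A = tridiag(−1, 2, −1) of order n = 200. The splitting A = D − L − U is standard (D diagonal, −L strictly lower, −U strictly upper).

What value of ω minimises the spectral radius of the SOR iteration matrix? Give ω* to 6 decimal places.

n=200: λ(B_J) = 1 − λ(A)/2 = cos(kπ/201); k=1 gives ρ_J = 0.999878.
root = sin(π/201) = 0.0156292  (since 1−cos² = sin²).
So ω* = 2/1.0156292 = 1.969223 (Young).
ρ(B_{ω*}) = ω*−1 = 0.969223

ω* = 1.969223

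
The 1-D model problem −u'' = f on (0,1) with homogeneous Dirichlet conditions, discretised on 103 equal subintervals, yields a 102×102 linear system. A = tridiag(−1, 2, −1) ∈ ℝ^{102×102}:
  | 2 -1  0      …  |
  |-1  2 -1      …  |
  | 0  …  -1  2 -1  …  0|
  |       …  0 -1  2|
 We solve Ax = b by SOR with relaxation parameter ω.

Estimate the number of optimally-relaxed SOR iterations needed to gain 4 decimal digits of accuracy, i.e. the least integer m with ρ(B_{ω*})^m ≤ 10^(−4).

m = 151

ρ_J = max_k |cos(kπ/103)| = cos(π/103) = 0.9995349
1 − cos²(π/103) = sin²(π/103) ⇒ √(1−ρ_J²) = sin(π/103) = 0.0304962.
ω* = 2/(1 + 0.0304962) = 2/1.0304962 = 1.9408126.
[ρ_SOR] ω* − 1 = 0.9408126.
Need (0.9408126)^m ≤ 10^(−4): m ≥ 4·ln10/|ln 0.9408126| = 9.21034/0.0610113 = 150.961 ⇒ m = 151.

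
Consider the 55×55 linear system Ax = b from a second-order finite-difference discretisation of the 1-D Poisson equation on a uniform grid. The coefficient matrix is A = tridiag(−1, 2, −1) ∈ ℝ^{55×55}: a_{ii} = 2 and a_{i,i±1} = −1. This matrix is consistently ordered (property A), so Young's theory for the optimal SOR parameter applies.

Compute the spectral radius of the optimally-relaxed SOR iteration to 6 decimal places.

ρ_SOR = 0.893813

n=55: λ(B_J) = 1 − λ(A)/2 = cos(kπ/56); k=1 gives ρ_J = 0.998427.
√(1 − cos²(π/56)) = sin(π/56) ≈ 0.0560704.
ω* = 2/(1+0.0560704) = 1.893813
ρ_SOR = ω* − 1 = 1.893813 − 1 = 0.893813.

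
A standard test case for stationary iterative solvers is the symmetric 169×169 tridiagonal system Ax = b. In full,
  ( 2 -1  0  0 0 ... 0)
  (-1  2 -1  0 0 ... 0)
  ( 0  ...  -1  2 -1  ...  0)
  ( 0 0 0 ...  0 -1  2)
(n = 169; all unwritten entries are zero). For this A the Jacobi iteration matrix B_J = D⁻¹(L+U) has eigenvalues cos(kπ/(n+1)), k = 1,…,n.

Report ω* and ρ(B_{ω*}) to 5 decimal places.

ρ_J = max_k |cos(kπ/170)| = cos(π/170) = 0.99983
√(1−ρ_J²) simplifies to sin(π/170) = 0.018479.
ω* = 2 / (1 + 0.018479) = 2 / 1.018479 ≈ 1.96371.
At ω = 1.96371 every |λ(B_ω)| = ω−1, so ρ_SOR = 0.96371.

ω* = 1.96371, ρ_SOR = 0.96371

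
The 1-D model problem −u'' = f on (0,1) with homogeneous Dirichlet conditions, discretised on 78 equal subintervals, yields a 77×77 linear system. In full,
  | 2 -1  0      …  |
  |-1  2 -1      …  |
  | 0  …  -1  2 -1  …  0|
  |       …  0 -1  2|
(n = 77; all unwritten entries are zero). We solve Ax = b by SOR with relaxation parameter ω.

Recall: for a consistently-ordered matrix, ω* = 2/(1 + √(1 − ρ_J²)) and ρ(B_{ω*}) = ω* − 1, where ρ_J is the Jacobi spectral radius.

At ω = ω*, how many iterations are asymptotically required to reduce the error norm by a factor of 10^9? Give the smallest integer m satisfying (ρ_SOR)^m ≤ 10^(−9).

m = 258

n=77: λ(B_J) = 1 − λ(A)/2 = cos(kπ/78); k=1 gives ρ_J = 0.9991890.
√(1−ρ_J²) = |sin(π/78)| = 0.0402659
ω* = 2 / (1 + 0.0402659) = 2 / 1.0402659 ≈ 1.9225854.
ρ_SOR = ω* − 1 = 1.9225854 − 1 = 0.9225854.
For 9 digits: m = 9·ln10 / (−ln 0.9225854) = 20.7233/0.0805753 = 257.192; round up → m = 258.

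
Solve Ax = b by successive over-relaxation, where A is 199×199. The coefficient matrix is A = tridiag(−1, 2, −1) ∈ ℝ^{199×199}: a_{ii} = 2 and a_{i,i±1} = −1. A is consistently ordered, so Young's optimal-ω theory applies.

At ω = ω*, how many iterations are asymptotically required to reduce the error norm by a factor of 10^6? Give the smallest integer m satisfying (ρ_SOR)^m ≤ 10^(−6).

With n=199, ρ(Jacobi) = cos(π/200) = 0.9998766.
1 − cos²(π/200) = sin²(π/200) ⇒ √(1−ρ_J²) = sin(π/200) = 0.0157073.
So ω* = 2/1.0157073 = 1.9690712 (Young).
[ρ_SOR] ω* − 1 = 0.9690712.
ρ_SOR^m ≤ 10^(−6) ⇔ m ≥ 6·ln10/(−ln 0.9690712) = 13.8155/0.0314172 = 439.743; m = ⌈439.743⌉ = 440.

m = 440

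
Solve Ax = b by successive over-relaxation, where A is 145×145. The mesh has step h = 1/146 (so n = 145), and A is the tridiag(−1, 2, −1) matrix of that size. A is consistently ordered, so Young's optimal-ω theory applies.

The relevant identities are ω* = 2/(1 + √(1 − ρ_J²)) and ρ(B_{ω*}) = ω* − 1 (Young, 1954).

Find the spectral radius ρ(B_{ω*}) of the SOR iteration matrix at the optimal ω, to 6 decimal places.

ρ_SOR = 0.957874

[ρ_J] n=145: ρ(B_J) = cos(π/(n+1)) = cos(π/146) = 0.999769.
1 − cos²(π/146) = sin²(π/146) ⇒ √(1−ρ_J²) = sin(π/146) = 0.0215161.
ω* = 2/(1 + 0.0215161) = 2/1.0215161 = 1.957874.
At ω = 1.957874 every |λ(B_ω)| = ω−1, so ρ_SOR = 0.957874.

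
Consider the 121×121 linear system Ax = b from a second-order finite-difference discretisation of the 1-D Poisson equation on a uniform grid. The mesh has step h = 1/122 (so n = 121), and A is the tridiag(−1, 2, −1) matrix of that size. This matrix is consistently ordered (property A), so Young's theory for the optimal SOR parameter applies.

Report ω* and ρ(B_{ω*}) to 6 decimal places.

ω* = 1.949797, ρ_SOR = 0.949797

With n=121, ρ(Jacobi) = cos(π/122) = 0.999668.
root = sin(π/122) = 0.0257479  (since 1−cos² = sin²).
ω* = 2/(1 + 0.0257479) = 2/1.0257479 = 1.949797.
At ω = 1.949797 every |λ(B_ω)| = ω−1, so ρ_SOR = 0.949797.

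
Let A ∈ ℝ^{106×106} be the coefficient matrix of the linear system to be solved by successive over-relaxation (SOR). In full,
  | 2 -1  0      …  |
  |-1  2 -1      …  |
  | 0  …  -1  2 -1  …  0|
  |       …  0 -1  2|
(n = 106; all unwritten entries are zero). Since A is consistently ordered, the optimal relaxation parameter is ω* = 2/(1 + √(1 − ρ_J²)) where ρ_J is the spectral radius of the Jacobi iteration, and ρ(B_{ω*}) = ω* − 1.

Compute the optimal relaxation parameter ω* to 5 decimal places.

ω* = 1.94296

n=106: λ(B_J) = 1 − λ(A)/2 = cos(kπ/107); k=1 gives ρ_J = 0.99957.
root = sin(π/107) = 0.029356  (since 1−cos² = sin²).
[ω*] 2 ÷ (1 + 0.029356) = 2 ÷ 1.029356 = 1.94296.
ρ_SOR = ω* − 1 ≈ 0.94296.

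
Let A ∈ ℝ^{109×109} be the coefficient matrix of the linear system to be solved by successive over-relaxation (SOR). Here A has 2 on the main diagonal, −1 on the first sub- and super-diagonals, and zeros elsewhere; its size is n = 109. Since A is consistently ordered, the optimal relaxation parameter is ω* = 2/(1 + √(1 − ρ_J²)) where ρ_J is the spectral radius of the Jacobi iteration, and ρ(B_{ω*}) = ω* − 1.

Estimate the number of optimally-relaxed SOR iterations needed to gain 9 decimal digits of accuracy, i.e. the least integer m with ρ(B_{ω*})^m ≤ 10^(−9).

ρ_J = max_k |cos(kπ/110)| = cos(π/110) = 0.9995922
√(1−ρ_J²) = |sin(π/110)| = 0.0285561
ω* = 2/(1 + 0.0285561) = 2/1.0285561 = 1.9444734.
At ω = 1.9444734 every |λ(B_ω)| = ω−1, so ρ_SOR = 0.9444734.
m ≥ 9·ln10 / (−ln 0.9444734) = 362.753; smallest integer m = 363.

m = 363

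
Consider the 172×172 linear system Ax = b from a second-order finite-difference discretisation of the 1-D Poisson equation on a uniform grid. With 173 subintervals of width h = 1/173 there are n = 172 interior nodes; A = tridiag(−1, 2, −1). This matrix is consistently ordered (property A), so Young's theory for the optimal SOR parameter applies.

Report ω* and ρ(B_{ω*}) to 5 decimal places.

n=172: λ(B_J) = 1 − λ(A)/2 = cos(kπ/173); k=1 gives ρ_J = 0.99984.
√(1 − cos²(π/173)) = sin(π/173) ≈ 0.018158.
ω* = 2/(1+0.018158) = 1.96433
ρ_SOR = ω* − 1 ≈ 0.96433.

ω* = 1.96433, ρ_SOR = 0.96433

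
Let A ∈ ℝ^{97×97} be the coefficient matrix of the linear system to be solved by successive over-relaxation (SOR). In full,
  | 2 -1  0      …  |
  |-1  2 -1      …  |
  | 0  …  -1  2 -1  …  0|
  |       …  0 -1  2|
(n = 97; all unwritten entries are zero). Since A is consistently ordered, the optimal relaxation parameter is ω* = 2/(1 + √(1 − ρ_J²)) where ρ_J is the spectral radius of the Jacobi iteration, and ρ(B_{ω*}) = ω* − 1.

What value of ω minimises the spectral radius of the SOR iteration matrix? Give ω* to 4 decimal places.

With n=97, ρ(Jacobi) = cos(π/98) = 0.9995.
root = sin(π/98) = 0.03205  (since 1−cos² = sin²).
Young: ω* = 2/(1+√(1−ρ_J²)) = 2/(1+0.03205) = 2/1.03205 = 1.9379.
[ρ_SOR] ω* − 1 = 0.9379.

ω* = 1.9379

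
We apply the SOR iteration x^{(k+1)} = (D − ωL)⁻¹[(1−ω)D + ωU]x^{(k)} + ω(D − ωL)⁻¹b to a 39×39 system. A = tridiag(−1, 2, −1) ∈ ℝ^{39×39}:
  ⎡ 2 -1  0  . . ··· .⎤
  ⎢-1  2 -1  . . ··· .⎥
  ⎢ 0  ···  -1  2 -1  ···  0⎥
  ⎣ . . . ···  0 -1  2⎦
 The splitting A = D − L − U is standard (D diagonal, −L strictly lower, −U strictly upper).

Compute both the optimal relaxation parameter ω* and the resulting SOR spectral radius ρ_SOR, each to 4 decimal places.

n=39: λ(B_J) = 1 − λ(A)/2 = cos(kπ/40); k=1 gives ρ_J = 0.9969.
1 − cos²(π/40) = sin²(π/40) ⇒ √(1−ρ_J²) = sin(π/40) = 0.07846.
ω* = 2 / (1 + 0.07846) = 2 / 1.07846 ≈ 1.8545.
and ρ(B_{ω*}) = 1.8545 − 1 = 0.8545.

ω* = 1.8545, ρ_SOR = 0.8545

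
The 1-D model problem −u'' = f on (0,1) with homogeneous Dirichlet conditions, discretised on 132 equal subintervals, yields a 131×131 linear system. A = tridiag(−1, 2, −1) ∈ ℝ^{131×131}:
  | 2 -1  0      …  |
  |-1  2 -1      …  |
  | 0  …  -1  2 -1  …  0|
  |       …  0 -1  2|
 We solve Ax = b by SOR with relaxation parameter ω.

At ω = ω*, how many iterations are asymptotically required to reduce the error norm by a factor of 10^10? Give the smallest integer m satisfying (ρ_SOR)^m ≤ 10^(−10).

m = 484

ρ_J = max_k |cos(kπ/132)| = cos(π/132) = 0.9997168
1 − cos²(π/132) = sin²(π/132) ⇒ √(1−ρ_J²) = sin(π/132) = 0.0237977.
[ω*] 2 ÷ (1 + 0.0237977) = 2 ÷ 1.0237977 = 1.9535109.
ρ_SOR = ω* − 1 ≈ 0.9535109.
Need (0.9535109)^m ≤ 10^(−10): m ≥ 10·ln10/|ln 0.9535109| = 23.0259/0.0476044 = 483.693 ⇒ m = 484.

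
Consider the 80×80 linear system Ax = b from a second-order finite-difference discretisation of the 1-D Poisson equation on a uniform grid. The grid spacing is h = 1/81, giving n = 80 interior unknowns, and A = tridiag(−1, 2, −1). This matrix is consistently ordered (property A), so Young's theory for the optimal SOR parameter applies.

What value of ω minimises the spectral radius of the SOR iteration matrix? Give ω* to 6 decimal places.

½·tridiag(1,0,1) at n=80: λ_k = cos(kπ/81); max |λ| at k=1 ⇒ ρ_J = cos(π/81) ≈ 0.999248.
√(1−ρ_J²) = |sin(π/81)| = 0.0387754
ω* = 2 / (1 + 0.0387754) = 2 / 1.0387754 ≈ 1.925344.
ρ_SOR = ω* − 1 = 1.925344 − 1 = 0.925344.

ω* = 1.925344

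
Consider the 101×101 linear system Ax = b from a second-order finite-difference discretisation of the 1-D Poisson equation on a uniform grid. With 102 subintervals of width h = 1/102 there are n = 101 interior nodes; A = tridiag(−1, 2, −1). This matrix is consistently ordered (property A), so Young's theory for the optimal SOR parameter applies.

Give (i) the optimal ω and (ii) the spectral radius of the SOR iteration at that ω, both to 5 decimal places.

spectrum of D⁻¹(L+U) = {cos(kπ/102) : 1≤k≤101}; ρ_J = cos(π/102) = 0.99953.
√(1 − cos²(π/102)) = sin(π/102) ≈ 0.030795.
So ω* = 2/1.030795 = 1.94025 (Young).
ρ_SOR = ω* − 1 ≈ 0.94025.

ω* = 1.94025, ρ_SOR = 0.94025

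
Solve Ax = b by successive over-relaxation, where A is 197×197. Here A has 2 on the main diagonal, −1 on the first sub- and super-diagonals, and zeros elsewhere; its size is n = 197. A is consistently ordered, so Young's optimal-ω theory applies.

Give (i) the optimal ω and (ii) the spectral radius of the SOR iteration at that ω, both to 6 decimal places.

ω* = 1.968764, ρ_SOR = 0.968764

With n=197, ρ(Jacobi) = cos(π/198) = 0.999874.
1 − cos²(π/198) = sin²(π/198) ⇒ √(1−ρ_J²) = sin(π/198) = 0.0158660.
Then 2/(1+√(1−ρ_J²)) = 2/(1+0.0158660); ω* = 2/1.0158660 = 1.968764.
Hence ρ(B_{ω*}) = 1.968764 − 1 = 0.968764.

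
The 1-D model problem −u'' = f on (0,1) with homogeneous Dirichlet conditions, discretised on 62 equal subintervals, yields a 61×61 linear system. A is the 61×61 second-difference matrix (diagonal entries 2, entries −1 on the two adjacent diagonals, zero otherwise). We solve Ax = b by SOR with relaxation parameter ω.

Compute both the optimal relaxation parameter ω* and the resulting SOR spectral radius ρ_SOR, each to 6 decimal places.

ω* = 1.903585, ρ_SOR = 0.903585

B_J for the 61×61 system has eigenvalues cos(kπ/62); ρ_J = cos(π/62) = 0.998717.
√(1−ρ_J²) = |sin(π/62)| = 0.0506492
ω* = 2 / (1 + 0.0506492) = 2 / 1.0506492 ≈ 1.903585.
[ρ_SOR] ω* − 1 = 0.903585.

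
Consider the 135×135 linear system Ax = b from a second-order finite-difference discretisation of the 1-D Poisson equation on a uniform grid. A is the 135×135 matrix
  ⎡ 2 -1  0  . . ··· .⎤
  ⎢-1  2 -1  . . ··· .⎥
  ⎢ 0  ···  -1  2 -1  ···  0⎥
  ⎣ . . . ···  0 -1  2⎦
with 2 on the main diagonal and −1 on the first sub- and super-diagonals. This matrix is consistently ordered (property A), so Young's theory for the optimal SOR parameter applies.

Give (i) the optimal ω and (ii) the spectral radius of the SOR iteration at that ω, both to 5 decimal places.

ω* = 1.95485, ρ_SOR = 0.95485

n=135: λ(B_J) = 1 − λ(A)/2 = cos(kπ/136); k=1 gives ρ_J = 0.99973.
√(1−ρ_J²) simplifies to sin(π/136) = 0.023098.
ω* = 2 / (1 + 0.023098) = 2 / 1.023098 ≈ 1.95485.
and ρ(B_{ω*}) = 1.95485 − 1 = 0.95485.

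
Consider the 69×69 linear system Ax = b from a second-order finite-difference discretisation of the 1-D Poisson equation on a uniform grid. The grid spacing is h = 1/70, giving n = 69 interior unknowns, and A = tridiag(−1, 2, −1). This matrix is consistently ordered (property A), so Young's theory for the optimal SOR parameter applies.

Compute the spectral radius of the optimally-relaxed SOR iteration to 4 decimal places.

ρ_SOR = 0.9141

n=69: λ(B_J) = 1 − λ(A)/2 = cos(kπ/70); k=1 gives ρ_J = 0.9990.
root = sin(π/70) = 0.04486  (since 1−cos² = sin²).
Then 2/(1+√(1−ρ_J²)) = 2/(1+0.04486); ω* = 2/1.04486 = 1.9141.
and ρ(B_{ω*}) = 1.9141 − 1 = 0.9141.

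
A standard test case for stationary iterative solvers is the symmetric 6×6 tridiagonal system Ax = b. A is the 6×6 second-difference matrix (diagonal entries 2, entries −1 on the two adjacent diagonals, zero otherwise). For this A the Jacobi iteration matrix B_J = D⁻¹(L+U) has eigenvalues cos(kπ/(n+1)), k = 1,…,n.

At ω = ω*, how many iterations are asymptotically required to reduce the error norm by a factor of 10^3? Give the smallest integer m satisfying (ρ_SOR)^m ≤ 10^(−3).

With n=6, ρ(Jacobi) = cos(π/7) = 0.9009689.
√(1−ρ_J²) = |sin(π/7)| = 0.4338837
ω* = 2 / (1 + 0.4338837) = 2 / 1.4338837 ≈ 1.3948133.
[ρ_SOR] ω* − 1 = 0.3948133.
m ≥ 3·ln10 / (−ln 0.3948133) = 7.433; smallest integer m = 8.

m = 8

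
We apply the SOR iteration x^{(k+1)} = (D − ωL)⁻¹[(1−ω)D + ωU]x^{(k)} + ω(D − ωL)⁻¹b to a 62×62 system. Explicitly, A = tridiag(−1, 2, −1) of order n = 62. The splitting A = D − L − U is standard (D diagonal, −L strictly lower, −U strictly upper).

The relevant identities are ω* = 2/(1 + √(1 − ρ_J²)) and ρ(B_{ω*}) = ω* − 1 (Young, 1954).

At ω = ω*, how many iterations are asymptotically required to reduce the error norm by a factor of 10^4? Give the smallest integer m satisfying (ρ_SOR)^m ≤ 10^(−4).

n=62: λ(B_J) = 1 − λ(A)/2 = cos(kπ/63); k=1 gives ρ_J = 0.9987569.
√(1−ρ_J²) = |sin(π/63)| = 0.0498459
Then 2/(1+√(1−ρ_J²)) = 2/(1+0.0498459); ω* = 2/1.0498459 = 1.9050415.
and ρ(B_{ω*}) = 1.9050415 − 1 = 0.9050415.
(0.9050415)^m ≤ 10^{−4}  ⇒  m·ln(0.9050415) ≤ −4·ln10  ⇒  m ≥ 92.312  ⇒  m = 93

m = 93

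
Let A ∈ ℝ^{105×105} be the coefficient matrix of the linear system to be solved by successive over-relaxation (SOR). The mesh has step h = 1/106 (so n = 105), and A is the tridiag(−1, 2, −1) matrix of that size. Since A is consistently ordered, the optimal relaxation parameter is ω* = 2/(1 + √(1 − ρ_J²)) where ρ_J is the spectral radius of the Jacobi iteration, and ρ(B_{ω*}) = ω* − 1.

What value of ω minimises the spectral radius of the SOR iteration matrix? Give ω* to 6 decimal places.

ω* = 1.942439

n=105: λ(B_J) = 1 − λ(A)/2 = cos(kπ/106); k=1 gives ρ_J = 0.999561.
√(1 − cos²(π/106)) = sin(π/106) ≈ 0.0296333.
Then 2/(1+√(1−ρ_J²)) = 2/(1+0.0296333); ω* = 2/1.0296333 = 1.942439.
ρ(B_{ω*}) = ω*−1 = 0.942439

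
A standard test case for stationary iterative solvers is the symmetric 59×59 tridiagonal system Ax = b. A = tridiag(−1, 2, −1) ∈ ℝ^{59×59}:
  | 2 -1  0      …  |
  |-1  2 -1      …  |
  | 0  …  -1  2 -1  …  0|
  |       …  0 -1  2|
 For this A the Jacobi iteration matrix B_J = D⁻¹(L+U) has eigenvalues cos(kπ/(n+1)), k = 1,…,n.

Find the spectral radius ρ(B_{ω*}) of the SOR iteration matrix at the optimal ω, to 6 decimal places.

ρ_J = max_k |cos(kπ/60)| = cos(π/60) = 0.998630
√(1−ρ_J²) = |sin(π/60)| = 0.0523360
Young: ω* = 2/(1+√(1−ρ_J²)) = 2/(1+0.0523360) = 2/1.0523360 = 1.900534.
ρ_SOR = ω* − 1 = 1.900534 − 1 = 0.900534.

ρ_SOR = 0.900534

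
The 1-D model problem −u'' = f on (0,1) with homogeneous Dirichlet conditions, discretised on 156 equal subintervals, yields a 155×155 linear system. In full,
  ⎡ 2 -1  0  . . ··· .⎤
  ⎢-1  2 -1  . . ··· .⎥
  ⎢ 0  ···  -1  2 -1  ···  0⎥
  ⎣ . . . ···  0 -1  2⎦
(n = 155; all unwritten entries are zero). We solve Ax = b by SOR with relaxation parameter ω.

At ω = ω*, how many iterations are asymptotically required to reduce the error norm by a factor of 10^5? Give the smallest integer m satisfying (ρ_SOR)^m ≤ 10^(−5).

m = 286

ρ_J = max_k |cos(kπ/156)| = cos(π/156) = 0.9997972
√(1 − cos²(π/156)) = sin(π/156) ≈ 0.0201371.
ω* = 2/(1 + 0.0201371) = 2/1.0201371 = 1.9605208.
At ω = 1.9605208 every |λ(B_ω)| = ω−1, so ρ_SOR = 0.9605208.
m ≥ 5·ln10 / (−ln 0.9605208) = 285.825; smallest integer m = 286.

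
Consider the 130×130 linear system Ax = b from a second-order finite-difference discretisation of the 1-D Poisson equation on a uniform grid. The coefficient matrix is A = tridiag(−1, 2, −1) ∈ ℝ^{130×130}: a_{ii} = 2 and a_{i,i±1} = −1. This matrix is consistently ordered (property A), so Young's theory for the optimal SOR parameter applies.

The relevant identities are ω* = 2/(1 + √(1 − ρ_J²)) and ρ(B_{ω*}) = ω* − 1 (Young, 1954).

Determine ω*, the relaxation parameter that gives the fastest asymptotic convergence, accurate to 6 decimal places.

ω* = 1.953164

ρ_J = max_k |cos(kπ/131)| = cos(π/131) = 0.999712
1 − cos²(π/131) = sin²(π/131) ⇒ √(1−ρ_J²) = sin(π/131) = 0.0239793.
Young: ω* = 2/(1+√(1−ρ_J²)) = 2/(1+0.0239793) = 2/1.0239793 = 1.953164.
ρ_SOR = ω* − 1 ≈ 0.953164.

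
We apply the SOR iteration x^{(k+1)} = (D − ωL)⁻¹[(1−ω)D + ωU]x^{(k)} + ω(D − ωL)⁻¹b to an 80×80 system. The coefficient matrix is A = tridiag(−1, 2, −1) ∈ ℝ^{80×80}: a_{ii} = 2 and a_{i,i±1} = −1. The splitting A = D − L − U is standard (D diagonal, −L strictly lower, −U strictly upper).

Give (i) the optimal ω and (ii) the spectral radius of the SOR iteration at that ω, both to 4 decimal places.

ω* = 1.9253, ρ_SOR = 0.9253

B_J for the 80×80 system has eigenvalues cos(kπ/81); ρ_J = cos(π/81) = 0.9992.
√(1 − cos²(π/81)) = sin(π/81) ≈ 0.03878.
ω* = 2/(1+0.03878) = 1.9253
and ρ(B_{ω*}) = 1.9253 − 1 = 0.9253.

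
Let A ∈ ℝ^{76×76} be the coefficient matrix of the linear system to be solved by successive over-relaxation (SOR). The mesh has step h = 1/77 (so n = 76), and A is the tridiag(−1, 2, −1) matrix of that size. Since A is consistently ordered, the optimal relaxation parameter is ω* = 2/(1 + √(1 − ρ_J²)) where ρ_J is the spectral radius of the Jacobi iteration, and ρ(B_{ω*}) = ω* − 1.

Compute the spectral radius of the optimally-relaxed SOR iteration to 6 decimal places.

ρ_SOR = 0.921620

ρ_J = max_k |cos(kπ/77)| = cos(π/77) = 0.999168
1 − cos²(π/77) = sin²(π/77) ⇒ √(1−ρ_J²) = sin(π/77) = 0.0407886.
Then 2/(1+√(1−ρ_J²)) = 2/(1+0.0407886); ω* = 2/1.0407886 = 1.921620.
ρ_SOR = ω* − 1 ≈ 0.921620.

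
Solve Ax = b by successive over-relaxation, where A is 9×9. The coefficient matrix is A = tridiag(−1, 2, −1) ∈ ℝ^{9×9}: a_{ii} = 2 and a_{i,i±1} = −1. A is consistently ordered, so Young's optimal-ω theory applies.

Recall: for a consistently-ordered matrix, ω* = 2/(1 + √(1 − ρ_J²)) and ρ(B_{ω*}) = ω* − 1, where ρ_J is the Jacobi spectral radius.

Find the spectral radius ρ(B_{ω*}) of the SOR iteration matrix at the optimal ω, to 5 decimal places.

ρ_SOR = 0.52786

B_J for the 9×9 system has eigenvalues cos(kπ/10); ρ_J = cos(π/10) = 0.95106.
root = sin(π/10) = 0.309017  (since 1−cos² = sin²).
ω* = 2/(1+0.309017) = 1.52786
[ρ_SOR] ω* − 1 = 0.52786.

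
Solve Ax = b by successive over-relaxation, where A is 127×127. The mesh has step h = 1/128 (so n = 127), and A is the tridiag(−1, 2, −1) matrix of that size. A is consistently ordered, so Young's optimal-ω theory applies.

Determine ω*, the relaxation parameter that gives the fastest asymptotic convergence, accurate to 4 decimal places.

B_J for the 127×127 system has eigenvalues cos(kπ/128); ρ_J = cos(π/128) = 0.9997.
√(1−ρ_J²) = |sin(π/128)| = 0.02454
Then 2/(1+√(1−ρ_J²)) = 2/(1+0.02454); ω* = 2/1.02454 = 1.9521.
At ω = 1.9521 every |λ(B_ω)| = ω−1, so ρ_SOR = 0.9521.

ω* = 1.9521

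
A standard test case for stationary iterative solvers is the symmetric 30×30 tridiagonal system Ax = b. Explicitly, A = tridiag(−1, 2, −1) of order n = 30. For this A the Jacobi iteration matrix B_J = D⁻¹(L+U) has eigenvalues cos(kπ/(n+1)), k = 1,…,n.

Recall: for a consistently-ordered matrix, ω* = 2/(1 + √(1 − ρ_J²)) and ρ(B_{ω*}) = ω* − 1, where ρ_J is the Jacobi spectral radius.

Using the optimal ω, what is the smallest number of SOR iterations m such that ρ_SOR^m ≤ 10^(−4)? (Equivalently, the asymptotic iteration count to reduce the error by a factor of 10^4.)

m = 46

½·tridiag(1,0,1) at n=30: λ_k = cos(kπ/31); max |λ| at k=1 ⇒ ρ_J = cos(π/31) ≈ 0.9948693.
root = sin(π/31) = 0.1011683  (since 1−cos² = sin²).
ω* = 2/(1 + 0.1011683) = 2/1.1011683 = 1.8162528.
and ρ(B_{ω*}) = 1.8162528 − 1 = 0.8162528.
Need (0.8162528)^m ≤ 10^(−4): m ≥ 4·ln10/|ln 0.8162528| = 9.21034/0.203031 = 45.364 ⇒ m = 46.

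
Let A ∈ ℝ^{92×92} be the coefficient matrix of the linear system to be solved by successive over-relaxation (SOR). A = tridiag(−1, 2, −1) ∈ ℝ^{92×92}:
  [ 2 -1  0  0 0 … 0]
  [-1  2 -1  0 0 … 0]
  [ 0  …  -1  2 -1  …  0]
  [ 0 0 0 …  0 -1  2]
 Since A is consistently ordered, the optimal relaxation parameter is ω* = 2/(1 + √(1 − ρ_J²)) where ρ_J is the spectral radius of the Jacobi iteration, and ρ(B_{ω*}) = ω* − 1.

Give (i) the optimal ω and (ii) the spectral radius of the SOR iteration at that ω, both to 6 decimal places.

With n=92, ρ(Jacobi) = cos(π/93) = 0.999429.
√(1 − cos²(π/93)) = sin(π/93) ≈ 0.0337741.
ω* = 2/(1 + 0.0337741) = 2/1.0337741 = 1.934659.
At ω = 1.934659 every |λ(B_ω)| = ω−1, so ρ_SOR = 0.934659.

ω* = 1.934659, ρ_SOR = 0.934659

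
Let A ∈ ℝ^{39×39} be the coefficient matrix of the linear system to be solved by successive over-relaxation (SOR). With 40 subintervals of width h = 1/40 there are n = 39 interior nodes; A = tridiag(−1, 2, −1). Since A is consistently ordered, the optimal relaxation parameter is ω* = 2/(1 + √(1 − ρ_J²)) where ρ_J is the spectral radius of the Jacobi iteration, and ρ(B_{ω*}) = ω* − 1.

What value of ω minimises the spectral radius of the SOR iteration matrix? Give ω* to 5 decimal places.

ω* = 1.85450

[ρ_J] n=39: ρ(B_J) = cos(π/(n+1)) = cos(π/40) = 0.99692.
root = sin(π/40) = 0.078459  (since 1−cos² = sin²).
[ω*] 2 ÷ (1 + 0.078459) = 2 ÷ 1.078459 = 1.85450.
ρ(B_{ω*}) = ω*−1 = 0.85450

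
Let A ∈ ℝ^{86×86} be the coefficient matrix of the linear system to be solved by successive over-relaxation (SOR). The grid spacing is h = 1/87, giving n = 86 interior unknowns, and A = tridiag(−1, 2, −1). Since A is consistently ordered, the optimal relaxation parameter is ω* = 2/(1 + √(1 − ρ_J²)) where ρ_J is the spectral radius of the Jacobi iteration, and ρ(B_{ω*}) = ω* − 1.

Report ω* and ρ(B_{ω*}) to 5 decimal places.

ω* = 1.93031, ρ_SOR = 0.93031

ρ_J = max_k |cos(kπ/87)| = cos(π/87) = 0.99935
√(1 − cos²(π/87)) = sin(π/87) ≈ 0.036102.
Young: ω* = 2/(1+√(1−ρ_J²)) = 2/(1+0.036102) = 2/1.036102 = 1.93031.
ρ_SOR = ω* − 1 ≈ 0.93031.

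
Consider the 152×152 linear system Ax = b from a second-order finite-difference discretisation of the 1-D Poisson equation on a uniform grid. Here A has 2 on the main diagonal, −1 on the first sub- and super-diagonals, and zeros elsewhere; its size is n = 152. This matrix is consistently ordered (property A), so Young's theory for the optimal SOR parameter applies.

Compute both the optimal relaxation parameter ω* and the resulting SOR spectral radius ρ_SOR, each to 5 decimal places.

n=152: λ(B_J) = 1 − λ(A)/2 = cos(kπ/153); k=1 gives ρ_J = 0.99979.
√(1 − cos²(π/153)) = sin(π/153) ≈ 0.020532.
So ω* = 2/1.020532 = 1.95976 (Young).
Hence ρ(B_{ω*}) = 1.95976 − 1 = 0.95976.

ω* = 1.95976, ρ_SOR = 0.95976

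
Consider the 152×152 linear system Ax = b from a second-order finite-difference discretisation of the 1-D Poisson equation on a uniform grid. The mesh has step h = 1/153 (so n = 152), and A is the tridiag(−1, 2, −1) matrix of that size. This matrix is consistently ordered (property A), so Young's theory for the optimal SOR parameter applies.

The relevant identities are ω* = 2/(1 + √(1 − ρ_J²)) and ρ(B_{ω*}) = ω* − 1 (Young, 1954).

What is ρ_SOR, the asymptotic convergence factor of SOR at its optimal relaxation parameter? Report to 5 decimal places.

spectrum of D⁻¹(L+U) = {cos(kπ/153) : 1≤k≤152}; ρ_J = cos(π/153) = 0.99979.
√(1−ρ_J²) = |sin(π/153)| = 0.020532
Young: ω* = 2/(1+√(1−ρ_J²)) = 2/(1+0.020532) = 2/1.020532 = 1.95976.
and ρ(B_{ω*}) = 1.95976 − 1 = 0.95976.

ρ_SOR = 0.95976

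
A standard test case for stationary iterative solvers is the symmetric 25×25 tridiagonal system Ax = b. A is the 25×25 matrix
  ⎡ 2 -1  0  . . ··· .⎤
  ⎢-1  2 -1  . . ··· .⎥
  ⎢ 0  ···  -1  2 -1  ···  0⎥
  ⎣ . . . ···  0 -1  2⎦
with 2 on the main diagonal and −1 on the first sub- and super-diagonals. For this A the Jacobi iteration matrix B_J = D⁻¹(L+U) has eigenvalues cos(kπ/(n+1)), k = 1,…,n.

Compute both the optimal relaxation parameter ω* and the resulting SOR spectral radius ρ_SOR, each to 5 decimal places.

ω* = 1.78486, ρ_SOR = 0.78486

½·tridiag(1,0,1) at n=25: λ_k = cos(kπ/26); max |λ| at k=1 ⇒ ρ_J = cos(π/26) ≈ 0.99271.
√(1 − cos²(π/26)) = sin(π/26) ≈ 0.120537.
ω* = 2 / (1 + 0.120537) = 2 / 1.120537 ≈ 1.78486.
ρ_SOR = ω* − 1 = 1.78486 − 1 = 0.78486.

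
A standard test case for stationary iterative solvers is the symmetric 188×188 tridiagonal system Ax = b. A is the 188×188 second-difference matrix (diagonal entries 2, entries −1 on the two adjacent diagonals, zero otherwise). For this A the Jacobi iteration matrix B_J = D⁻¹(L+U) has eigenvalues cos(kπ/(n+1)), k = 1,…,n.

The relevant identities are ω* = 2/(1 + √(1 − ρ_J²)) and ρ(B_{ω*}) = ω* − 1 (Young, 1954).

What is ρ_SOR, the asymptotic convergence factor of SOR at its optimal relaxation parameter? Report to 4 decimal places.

ρ_SOR = 0.9673

B_J for the 188×188 system has eigenvalues cos(kπ/189); ρ_J = cos(π/189) = 0.9999.
√(1 − cos²(π/189)) = sin(π/189) ≈ 0.01662.
ω* = 2/(1 + 0.01662) = 2/1.01662 = 1.9673.
At ω = 1.9673 every |λ(B_ω)| = ω−1, so ρ_SOR = 0.9673.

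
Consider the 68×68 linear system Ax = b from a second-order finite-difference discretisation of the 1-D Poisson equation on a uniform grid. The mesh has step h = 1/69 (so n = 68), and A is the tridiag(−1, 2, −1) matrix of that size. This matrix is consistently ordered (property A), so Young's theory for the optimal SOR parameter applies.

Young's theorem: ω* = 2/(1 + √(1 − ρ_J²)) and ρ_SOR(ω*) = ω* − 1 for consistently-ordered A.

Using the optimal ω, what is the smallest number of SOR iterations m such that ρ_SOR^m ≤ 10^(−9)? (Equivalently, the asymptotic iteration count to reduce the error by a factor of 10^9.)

ρ_J = max_k |cos(kπ/69)| = cos(π/69) = 0.9989637
root = sin(π/69) = 0.0455146  (since 1−cos² = sin²).
ω* = 2 / (1 + 0.0455146) = 2 / 1.0455146 ≈ 1.9129336.
Hence ρ(B_{ω*}) = 1.9129336 − 1 = 0.9129336.
ρ_SOR^m ≤ 10^(−9) ⇔ m ≥ 9·ln10/(−ln 0.9129336) = 20.7233/0.0910921 = 227.498; m = ⌈227.498⌉ = 228.

m = 228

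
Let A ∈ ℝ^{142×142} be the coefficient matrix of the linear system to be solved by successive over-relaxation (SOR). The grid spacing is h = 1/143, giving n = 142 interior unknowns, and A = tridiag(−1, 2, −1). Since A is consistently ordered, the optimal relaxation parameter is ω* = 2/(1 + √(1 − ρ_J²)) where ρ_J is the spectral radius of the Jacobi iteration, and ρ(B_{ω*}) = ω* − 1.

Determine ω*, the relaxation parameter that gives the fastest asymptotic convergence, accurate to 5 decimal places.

ω* = 1.95701

[ρ_J] n=142: ρ(B_J) = cos(π/(n+1)) = cos(π/143) = 0.99976.
√(1−ρ_J²) = |sin(π/143)| = 0.021967
So ω* = 2/1.021967 = 1.95701 (Young).
At ω = 1.95701 every |λ(B_ω)| = ω−1, so ρ_SOR = 0.95701.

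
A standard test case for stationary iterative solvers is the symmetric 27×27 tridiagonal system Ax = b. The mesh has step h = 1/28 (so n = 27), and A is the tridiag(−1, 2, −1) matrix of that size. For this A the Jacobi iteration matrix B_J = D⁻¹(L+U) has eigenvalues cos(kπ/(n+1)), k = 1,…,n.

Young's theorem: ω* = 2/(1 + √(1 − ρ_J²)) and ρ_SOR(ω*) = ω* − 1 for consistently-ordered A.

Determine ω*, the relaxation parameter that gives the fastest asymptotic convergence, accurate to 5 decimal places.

With n=27, ρ(Jacobi) = cos(π/28) = 0.99371.
√(1 − cos²(π/28)) = sin(π/28) ≈ 0.111964.
ω* = 2/(1+0.111964) = 1.79862
[ρ_SOR] ω* − 1 = 0.79862.

ω* = 1.79862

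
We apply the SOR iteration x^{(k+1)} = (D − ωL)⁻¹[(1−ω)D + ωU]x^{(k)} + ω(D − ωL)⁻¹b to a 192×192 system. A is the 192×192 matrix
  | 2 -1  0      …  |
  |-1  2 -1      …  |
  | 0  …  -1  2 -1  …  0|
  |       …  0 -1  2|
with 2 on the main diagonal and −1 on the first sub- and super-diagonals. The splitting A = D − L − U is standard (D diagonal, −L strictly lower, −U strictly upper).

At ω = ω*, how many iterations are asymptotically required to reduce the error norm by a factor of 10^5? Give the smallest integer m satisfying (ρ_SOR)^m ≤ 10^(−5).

m = 354

½·tridiag(1,0,1) at n=192: λ_k = cos(kπ/193); max |λ| at k=1 ⇒ ρ_J = cos(π/193) ≈ 0.9998675.
√(1−ρ_J²) = |sin(π/193)| = 0.0162770
So ω* = 2/1.0162770 = 1.9679674 (Young).
ρ_SOR = ω* − 1 ≈ 0.9679674.
Need (0.9679674)^m ≤ 10^(−5): m ≥ 5·ln10/|ln 0.9679674| = 11.5129/0.0325569 = 353.624 ⇒ m = 354.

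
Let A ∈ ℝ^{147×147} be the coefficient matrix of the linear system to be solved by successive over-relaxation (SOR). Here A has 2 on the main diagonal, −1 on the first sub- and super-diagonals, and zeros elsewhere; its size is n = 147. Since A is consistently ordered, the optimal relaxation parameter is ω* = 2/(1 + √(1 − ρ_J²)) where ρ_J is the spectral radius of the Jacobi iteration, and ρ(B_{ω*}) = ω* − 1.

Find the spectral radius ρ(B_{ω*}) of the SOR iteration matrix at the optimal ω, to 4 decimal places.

n=147: λ(B_J) = 1 − λ(A)/2 = cos(kπ/148); k=1 gives ρ_J = 0.9998.
√(1−ρ_J²) simplifies to sin(π/148) = 0.02123.
ω* = 2/(1 + 0.02123) = 2/1.02123 = 1.9584.
ρ_SOR = ω* − 1 ≈ 0.9584.

ρ_SOR = 0.9584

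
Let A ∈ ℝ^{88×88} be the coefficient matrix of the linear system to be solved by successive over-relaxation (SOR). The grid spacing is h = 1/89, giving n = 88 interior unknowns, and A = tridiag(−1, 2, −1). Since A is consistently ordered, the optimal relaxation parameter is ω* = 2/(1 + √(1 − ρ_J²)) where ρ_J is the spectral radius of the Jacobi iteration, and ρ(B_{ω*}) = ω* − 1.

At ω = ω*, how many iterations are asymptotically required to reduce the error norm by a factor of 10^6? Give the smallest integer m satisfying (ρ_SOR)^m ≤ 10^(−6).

n=88: λ(B_J) = 1 − λ(A)/2 = cos(kπ/89); k=1 gives ρ_J = 0.9993771.
√(1−ρ_J²) simplifies to sin(π/89) = 0.0352915.
So ω* = 2/1.0352915 = 1.9318231 (Young).
and ρ(B_{ω*}) = 1.9318231 − 1 = 0.9318231.
6·ln10 = 13.8155; −ln(0.9318231) = 0.0706123; m = ⌈13.8155/0.0706123⌉ = ⌈195.653⌉ = 196.

m = 196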